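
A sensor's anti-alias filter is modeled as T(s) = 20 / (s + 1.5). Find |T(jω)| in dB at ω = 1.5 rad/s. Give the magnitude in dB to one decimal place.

19.5 dB

|j1.5 + 1.5| = √(1.5² + 1.5²) = 2.121
|T(j1.5)| = 20 / 2.121 = 9.4281
20 log₁₀(9.4281) = 19.49 dB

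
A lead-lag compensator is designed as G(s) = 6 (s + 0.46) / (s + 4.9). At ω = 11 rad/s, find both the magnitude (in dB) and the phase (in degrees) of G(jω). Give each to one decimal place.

|G| = 14.8 dB, ∠G = 21.6°

|j11 + 0.46| = √(11² + 0.46²) = 11.01
|j11 + 4.9| = √(11² + 4.9²) = 12.04
|G(j11)| = 6 × 11.01 / 12.04 = 5.4856
20 log₁₀(5.4856) = 14.78 dB
∠(j11 + 0.46) = arctan(11/0.46) = 87.61°
∠(j11 + 4.9) = arctan(11/4.9) = 65.99°
∠G(j11) = 87.61° − 65.99° = 21.62°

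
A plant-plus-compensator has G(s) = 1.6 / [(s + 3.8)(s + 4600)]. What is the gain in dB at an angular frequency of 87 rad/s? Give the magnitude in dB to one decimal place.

-108.0 dB

|j87 + 3.8| = √(87² + 3.8²) = 87.08
|j87 + 4600| = √(87² + 4600²) = 4601
|G(j87)| = 1.6 / (87.08 × 4601) = 3.9935e-06
20 log₁₀(3.9935e-06) = -107.97 dB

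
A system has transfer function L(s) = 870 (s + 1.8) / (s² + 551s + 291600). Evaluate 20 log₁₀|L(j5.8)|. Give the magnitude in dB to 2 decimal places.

|j5.8 + 1.8| = √(5.8² + 1.8²) = 6.073
|(j5.8)² + 551(j5.8) + 291600| = |2.9157e+05 + j3195.8| = 2.916e+05
|L(j5.8)| = 870 × 6.073 / 2.916e+05 = 0.01812
20 log₁₀(0.01812) = -34.837 dB

-34.84 dB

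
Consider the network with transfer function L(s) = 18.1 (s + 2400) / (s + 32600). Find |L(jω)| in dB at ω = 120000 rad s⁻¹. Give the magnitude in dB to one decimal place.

24.8 dB

|j120000 + 2400| = √(120000² + 2400²) = 1.2e+05
|j120000 + 32600| = √(120000² + 32600²) = 1.243e+05
|L(j120000)| = 18.1 × 1.2e+05 / 1.243e+05 = 17.47
20 log₁₀(17.47) = 24.85 dB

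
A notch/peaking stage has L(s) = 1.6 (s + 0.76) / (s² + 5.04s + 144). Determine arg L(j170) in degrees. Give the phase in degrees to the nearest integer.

∠(j170 + 0.76) = arctan(170/0.76) = 89.74°
∠[(j170)² + 5.04(j170) + 144] = ∠[-28756 + j856.8] = 178.29°
∠L(j170) = 89.74° − 178.29° = -88.55°

-89°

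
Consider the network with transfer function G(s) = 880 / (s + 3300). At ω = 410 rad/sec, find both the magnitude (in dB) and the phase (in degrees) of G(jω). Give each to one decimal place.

|G| = -11.5 dB, ∠G = -7.1°

|j410 + 3300| = √(410² + 3300²) = 3325
|G(j410)| = 880 / 3325 = 0.26463
20 log₁₀(0.26463) = -11.55 dB
∠(j410 + 3300) = arctan(410/3300) = 7.08°
∠G(j410) = −7.08° = -7.08°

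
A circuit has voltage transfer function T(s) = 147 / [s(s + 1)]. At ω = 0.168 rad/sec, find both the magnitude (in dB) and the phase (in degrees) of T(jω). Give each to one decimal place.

|T| = 58.7 dB, ∠T = -99.5°

|j0.168 + 1| = √(0.168² + 1²) = 1.014
|j0.168| = 0.168
|T(j0.168)| = 147 / (1.014 × 0.168) = 862.91
20 log₁₀(862.91) = 58.72 dB
∠(j0.168 + 1) = arctan(0.168/1) = 9.54°
∠(j0.168) = 90.00°
∠T(j0.168) = − (9.54° + 90.00°) = -99.54°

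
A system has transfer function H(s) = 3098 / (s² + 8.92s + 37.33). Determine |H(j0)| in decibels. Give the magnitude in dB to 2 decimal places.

H(0) = 3098 / 37.33 = 82.99
20 log₁₀(82.99) = 38.380 dB

38.38 dB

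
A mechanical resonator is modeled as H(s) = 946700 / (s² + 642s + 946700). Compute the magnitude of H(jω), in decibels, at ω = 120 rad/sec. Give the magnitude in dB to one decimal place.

0.1 dB

|(j120)² + 642(j120) + 946700| = |9.323e+05 + j77040| = 9.355e+05
|H(j120)| = 946700 / 9.355e+05 = 1.012
20 log₁₀(1.012) = 0.10 dB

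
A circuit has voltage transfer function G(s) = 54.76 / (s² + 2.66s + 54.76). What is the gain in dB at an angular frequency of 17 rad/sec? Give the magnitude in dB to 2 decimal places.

-12.78 dB

|(j17)² + 2.66(j17) + 54.76| = |-234.24 + j45.22| = 238.6
|G(j17)| = 54.76 / 238.6 = 0.22954
20 log₁₀(0.22954) = -12.783 dB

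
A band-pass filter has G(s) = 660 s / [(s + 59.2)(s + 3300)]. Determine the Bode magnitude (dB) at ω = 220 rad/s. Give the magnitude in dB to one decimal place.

-14.3 dB

|j220| = 220
|j220 + 59.2| = √(220² + 59.2²) = 227.8
|j220 + 3300| = √(220² + 3300²) = 3307
|G(j220)| = 660 × 220 / (227.8 × 3307) = 0.1927
20 log₁₀(0.1927) = -14.30 dB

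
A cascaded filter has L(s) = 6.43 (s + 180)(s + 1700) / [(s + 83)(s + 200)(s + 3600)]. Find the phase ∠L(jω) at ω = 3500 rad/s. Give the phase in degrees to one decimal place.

-68.4°

∠(j3500 + 180) = arctan(3500/180) = 87.06°
∠(j3500 + 1700) = arctan(3500/1700) = 64.09°
∠(j3500 + 83) = arctan(3500/83) = 88.64°
∠(j3500 + 200) = arctan(3500/200) = 86.73°
∠(j3500 + 3600) = arctan(3500/3600) = 44.19°
∠L(j3500) = 87.06° + 64.09° − (88.64° + 86.73° + 44.19°) = -68.41°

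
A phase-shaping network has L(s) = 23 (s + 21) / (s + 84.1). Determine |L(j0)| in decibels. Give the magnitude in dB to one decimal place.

15.2 dB

L(0) = 23 × 21 / 84.1 = 5.7432
20 log₁₀(5.7432) = 15.18 dB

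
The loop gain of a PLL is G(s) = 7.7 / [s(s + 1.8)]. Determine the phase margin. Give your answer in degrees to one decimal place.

35.8°

Gain crossover: |G(jω)| = 1 at ω ≈ 2.5 rad/sec.
∠G(j2.5) = −90° − arctan(2.5/1.8) ≈ -144.24°
PM = 180° + (-144.24°) = 35.76°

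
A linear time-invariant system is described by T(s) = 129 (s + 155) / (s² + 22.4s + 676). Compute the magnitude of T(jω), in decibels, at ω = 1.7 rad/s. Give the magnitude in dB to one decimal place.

29.4 dB

|j1.7 + 155| = √(1.7² + 155²) = 155
|(j1.7)² + 22.4(j1.7) + 676| = |673.11 + j38.08| = 674.2
|T(j1.7)| = 129 × 155 / 674.2 = 29.66
20 log₁₀(29.66) = 29.44 dB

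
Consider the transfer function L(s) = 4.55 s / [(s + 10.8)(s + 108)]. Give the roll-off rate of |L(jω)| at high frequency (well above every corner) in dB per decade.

With 1 zero and 2 poles, the high-frequency asymptotic slope is 20 × (1 − 2) = -20 dB/decade.

-20 dB/decade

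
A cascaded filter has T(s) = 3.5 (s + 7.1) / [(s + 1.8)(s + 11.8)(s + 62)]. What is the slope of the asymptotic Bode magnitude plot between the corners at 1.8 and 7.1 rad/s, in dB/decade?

In this band the factors already past their corner are: pole at 1.8; net slope = -20 dB/decade.

-20 dB/decade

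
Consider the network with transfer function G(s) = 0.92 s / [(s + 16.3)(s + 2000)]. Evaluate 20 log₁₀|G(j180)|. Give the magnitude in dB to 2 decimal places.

|j180| = 180
|j180 + 16.3| = √(180² + 16.3²) = 180.7
|j180 + 2000| = √(180² + 2000²) = 2008
|G(j180)| = 0.92 × 180 / (180.7 × 2008) = 0.00045628
20 log₁₀(0.00045628) = -66.815 dB

-66.82 dB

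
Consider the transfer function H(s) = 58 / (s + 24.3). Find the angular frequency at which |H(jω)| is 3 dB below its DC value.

24.3 rad s⁻¹

For a single-pole low-pass, the −3 dB point is at the pole: ω = 24.3 rad s⁻¹.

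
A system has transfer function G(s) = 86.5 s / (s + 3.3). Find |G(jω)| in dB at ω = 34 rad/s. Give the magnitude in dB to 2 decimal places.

|j34| = 34
|j34 + 3.3| = √(34² + 3.3²) = 34.16
|G(j34)| = 86.5 × 34 / 34.16 = 86.095
20 log₁₀(86.095) = 38.700 dB

38.70 dB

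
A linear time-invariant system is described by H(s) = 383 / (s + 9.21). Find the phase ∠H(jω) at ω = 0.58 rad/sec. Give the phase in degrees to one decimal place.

∠(j0.58 + 9.21) = arctan(0.58/9.21) = 3.60°
∠H(j0.58) = −3.60° = -3.60°

-3.6°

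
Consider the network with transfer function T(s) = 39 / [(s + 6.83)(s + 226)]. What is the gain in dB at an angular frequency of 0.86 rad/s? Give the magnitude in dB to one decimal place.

-32.0 dB

|j0.86 + 6.83| = √(0.86² + 6.83²) = 6.884
|j0.86 + 226| = √(0.86² + 226²) = 226
|T(j0.86)| = 39 / (6.884 × 226) = 0.025068
20 log₁₀(0.025068) = -32.02 dB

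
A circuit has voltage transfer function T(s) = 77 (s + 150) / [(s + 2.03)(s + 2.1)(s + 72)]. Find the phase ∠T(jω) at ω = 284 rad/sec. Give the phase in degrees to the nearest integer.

-193 deg

∠(j284 + 150) = arctan(284/150) = 62.16°
∠(j284 + 2.03) = arctan(284/2.03) = 89.59°
∠(j284 + 2.1) = arctan(284/2.1) = 89.58°
∠(j284 + 72) = arctan(284/72) = 75.77°
∠T(j284) = 62.16° − (89.59° + 89.58° + 75.77°) = -192.78°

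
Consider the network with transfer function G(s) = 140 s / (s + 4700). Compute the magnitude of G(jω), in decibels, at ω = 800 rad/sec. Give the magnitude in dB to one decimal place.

|j800| = 800
|j800 + 4700| = √(800² + 4700²) = 4768
|G(j800)| = 140 × 800 / 4768 = 23.492
20 log₁₀(23.492) = 27.42 dB

27.4 dB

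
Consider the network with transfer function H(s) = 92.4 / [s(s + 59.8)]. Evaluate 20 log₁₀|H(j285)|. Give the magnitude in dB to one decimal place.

|j285 + 59.8| = √(285² + 59.8²) = 291.2
|j285| = 285
|H(j285)| = 92.4 / (291.2 × 285) = 0.0011133
20 log₁₀(0.0011133) = -59.07 dB

-59.1 dB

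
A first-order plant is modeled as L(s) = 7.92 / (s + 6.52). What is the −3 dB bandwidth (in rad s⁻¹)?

6.52 rad s⁻¹

For a single-pole low-pass, the −3 dB point is at the pole: ω = 6.52 rad s⁻¹.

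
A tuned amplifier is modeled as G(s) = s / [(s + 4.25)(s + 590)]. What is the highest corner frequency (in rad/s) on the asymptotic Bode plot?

Break frequencies occur at each pole and zero magnitude: 4.25 rad/s, 590 rad/s.
The highest is 590 rad/s.

590 rad/s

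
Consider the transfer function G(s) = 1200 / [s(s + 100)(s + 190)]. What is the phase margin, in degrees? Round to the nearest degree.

90°

Gain crossover: |G(jω)| = 1 at ω ≈ 0.0632 rad/sec.
∠G(j0.0632) = −90° − arctan(0.0632/100) − arctan(0.0632/190) ≈ -90.06°
PM = 180° + (-90.06°) = 89.94°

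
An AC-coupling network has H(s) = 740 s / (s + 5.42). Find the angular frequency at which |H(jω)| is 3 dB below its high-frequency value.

5.42 rad/s

For a single-pole high-pass, the −3 dB point is at the pole: ω = 5.42 rad/s.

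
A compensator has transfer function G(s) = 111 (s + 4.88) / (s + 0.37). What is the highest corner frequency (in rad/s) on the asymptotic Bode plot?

4.88 rad/s

Break frequencies occur at each pole and zero magnitude: 0.37 rad/s, 4.88 rad/s.
The highest is 4.88 rad/s.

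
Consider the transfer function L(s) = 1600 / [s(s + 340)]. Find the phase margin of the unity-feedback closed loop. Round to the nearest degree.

Gain crossover: |L(jω)| = 1 at ω ≈ 4.71 rad s⁻¹.
∠L(j4.71) = −90° − arctan(4.71/340) ≈ -90.79°
PM = 180° + (-90.79°) = 89.21°

89°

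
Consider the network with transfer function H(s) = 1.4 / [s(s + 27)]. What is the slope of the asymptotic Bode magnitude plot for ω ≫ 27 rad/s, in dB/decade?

With 0 zeros and 2 poles, the high-frequency asymptotic slope is 20 × (0 − 2) = -40 dB/decade.

-40 dB/decade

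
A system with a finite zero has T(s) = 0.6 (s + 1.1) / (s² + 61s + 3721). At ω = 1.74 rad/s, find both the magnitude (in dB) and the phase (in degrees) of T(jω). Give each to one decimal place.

|j1.74 + 1.1| = √(1.74² + 1.1²) = 2.059
|(j1.74)² + 61(j1.74) + 3721| = |3718 + j106.14| = 3719
|T(j1.74)| = 0.6 × 2.059 / 3719 = 0.00033207
20 log₁₀(0.00033207) = -69.58 dB
∠(j1.74 + 1.1) = arctan(1.74/1.1) = 57.70°
∠[(j1.74)² + 61(j1.74) + 3721] = ∠[3718 + j106.14] = 1.64°
∠T(j1.74) = 57.70° − 1.64° = 56.06°

|T| = -69.6 dB, ∠T = 56.1°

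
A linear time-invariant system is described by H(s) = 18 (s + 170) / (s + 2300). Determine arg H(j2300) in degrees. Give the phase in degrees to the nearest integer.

∠(j2300 + 170) = arctan(2300/170) = 85.77°
∠(j2300 + 2300) = arctan(2300/2300) = 45.00°
∠H(j2300) = 85.77° − 45.00° = 40.77°

41°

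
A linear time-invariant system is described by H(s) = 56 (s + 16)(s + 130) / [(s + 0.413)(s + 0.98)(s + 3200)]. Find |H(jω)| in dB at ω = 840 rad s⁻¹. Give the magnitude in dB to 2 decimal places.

|j840 + 16| = √(840² + 16²) = 840.2
|j840 + 130| = √(840² + 130²) = 850
|j840 + 0.413| = √(840² + 0.413²) = 840
|j840 + 0.98| = √(840² + 0.98²) = 840
|j840 + 3200| = √(840² + 3200²) = 3308
|H(j840)| = 56 × 840.2 × 850 / (840 × 840 × 3308) = 0.017131
20 log₁₀(0.017131) = -35.324 dB

-35.32 dB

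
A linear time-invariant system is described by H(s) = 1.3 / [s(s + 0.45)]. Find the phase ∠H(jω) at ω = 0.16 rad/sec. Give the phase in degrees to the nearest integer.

∠(j0.16 + 0.45) = arctan(0.16/0.45) = 19.57°
∠(j0.16) = 90.00°
∠H(j0.16) = − (19.57° + 90.00°) = -109.57°

-110°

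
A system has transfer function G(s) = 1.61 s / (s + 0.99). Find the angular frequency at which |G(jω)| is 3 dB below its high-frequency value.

0.99 rad s⁻¹

For a single-pole high-pass, the −3 dB point is at the pole: ω = 0.99 rad s⁻¹.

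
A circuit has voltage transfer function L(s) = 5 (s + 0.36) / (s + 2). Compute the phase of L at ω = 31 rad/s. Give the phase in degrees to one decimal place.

3.0 deg

∠(j31 + 0.36) = arctan(31/0.36) = 89.33°
∠(j31 + 2) = arctan(31/2) = 86.31°
∠L(j31) = 89.33° − 86.31° = 3.03°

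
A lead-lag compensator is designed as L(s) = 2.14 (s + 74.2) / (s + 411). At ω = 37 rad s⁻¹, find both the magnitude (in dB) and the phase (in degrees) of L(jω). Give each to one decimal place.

|j37 + 74.2| = √(37² + 74.2²) = 82.91
|j37 + 411| = √(37² + 411²) = 412.7
|L(j37)| = 2.14 × 82.91 / 412.7 = 0.42998
20 log₁₀(0.42998) = -7.33 dB
∠(j37 + 74.2) = arctan(37/74.2) = 26.50°
∠(j37 + 411) = arctan(37/411) = 5.14°
∠L(j37) = 26.50° − 5.14° = 21.36°

|L| = -7.3 dB, ∠L = 21.4°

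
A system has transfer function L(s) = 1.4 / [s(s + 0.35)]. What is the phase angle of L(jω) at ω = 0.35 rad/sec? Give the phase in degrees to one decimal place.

-135.0°

∠(j0.35 + 0.35) = arctan(0.35/0.35) = 45.00°
∠(j0.35) = 90.00°
∠L(j0.35) = − (45.00° + 90.00°) = -135.00°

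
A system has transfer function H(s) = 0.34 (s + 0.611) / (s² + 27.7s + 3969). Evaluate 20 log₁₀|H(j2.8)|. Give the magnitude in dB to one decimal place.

|j2.8 + 0.611| = √(2.8² + 0.611²) = 2.866
|(j2.8)² + 27.7(j2.8) + 3969| = |3961.2 + j77.56| = 3962
|H(j2.8)| = 0.34 × 2.866 / 3962 = 0.00024594
20 log₁₀(0.00024594) = -72.18 dB

-72.2 dB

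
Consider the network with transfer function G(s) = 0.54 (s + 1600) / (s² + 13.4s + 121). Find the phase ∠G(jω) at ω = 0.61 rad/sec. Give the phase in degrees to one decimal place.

∠(j0.61 + 1600) = arctan(0.61/1600) = 0.02°
∠[(j0.61)² + 13.4(j0.61) + 121] = ∠[120.63 + j8.174] = 3.88°
∠G(j0.61) = 0.02° − 3.88° = -3.85°

-3.9°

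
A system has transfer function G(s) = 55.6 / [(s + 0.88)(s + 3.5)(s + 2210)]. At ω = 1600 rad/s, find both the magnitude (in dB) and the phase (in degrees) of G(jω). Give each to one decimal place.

|j1600 + 0.88| = √(1600² + 0.88²) = 1600
|j1600 + 3.5| = √(1600² + 3.5²) = 1600
|j1600 + 2210| = √(1600² + 2210²) = 2728
|G(j1600)| = 55.6 / (1600 × 1600 × 2728) = 7.9603e-09
20 log₁₀(7.9603e-09) = -161.98 dB
∠(j1600 + 0.88) = arctan(1600/0.88) = 89.97°
∠(j1600 + 3.5) = arctan(1600/3.5) = 89.87°
∠(j1600 + 2210) = arctan(1600/2210) = 35.90°
∠G(j1600) = − (89.97° + 89.87° + 35.90°) = -215.75°

|G| = -162.0 dB, ∠G = -215.7°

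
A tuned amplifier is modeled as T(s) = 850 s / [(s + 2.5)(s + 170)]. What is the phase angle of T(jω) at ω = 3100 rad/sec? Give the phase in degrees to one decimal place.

∠(j3100) = 90.00°
∠(j3100 + 2.5) = arctan(3100/2.5) = 89.95°
∠(j3100 + 170) = arctan(3100/170) = 86.86°
∠T(j3100) = 90.00° − (89.95° + 86.86°) = -86.81°

-86.8°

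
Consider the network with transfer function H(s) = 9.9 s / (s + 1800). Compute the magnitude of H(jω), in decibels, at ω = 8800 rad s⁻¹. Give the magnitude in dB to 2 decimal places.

|j8800| = 8800
|j8800 + 1800| = √(8800² + 1800²) = 8982
|H(j8800)| = 9.9 × 8800 / 8982 = 9.6992
20 log₁₀(9.6992) = 19.735 dB

19.73 dB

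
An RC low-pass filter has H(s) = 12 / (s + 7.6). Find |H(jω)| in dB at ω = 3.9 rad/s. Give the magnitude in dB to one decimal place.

3.0 dB

|j3.9 + 7.6| = √(3.9² + 7.6²) = 8.542
|H(j3.9)| = 12 / 8.542 = 1.4048
20 log₁₀(1.4048) = 2.95 dB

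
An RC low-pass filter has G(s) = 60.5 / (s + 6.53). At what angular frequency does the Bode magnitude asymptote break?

The single real pole at s = −6.53 gives a corner at ω = 6.53 rad/s.

6.53 rad/s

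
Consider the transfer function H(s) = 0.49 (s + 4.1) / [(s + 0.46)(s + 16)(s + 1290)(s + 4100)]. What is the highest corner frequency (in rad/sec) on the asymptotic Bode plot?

4100 rad/sec

Break frequencies occur at each pole and zero magnitude: 0.46 rad/sec, 4.1 rad/sec, 16 rad/sec, 1290 rad/sec, 4100 rad/sec.
The highest is 4100 rad/sec.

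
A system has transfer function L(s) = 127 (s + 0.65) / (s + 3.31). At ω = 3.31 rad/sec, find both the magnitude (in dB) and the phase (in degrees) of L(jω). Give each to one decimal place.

|j3.31 + 0.65| = √(3.31² + 0.65²) = 3.373
|j3.31 + 3.31| = √(3.31² + 3.31²) = 4.681
|L(j3.31)| = 127 × 3.373 / 4.681 = 91.518
20 log₁₀(91.518) = 39.23 dB
∠(j3.31 + 0.65) = arctan(3.31/0.65) = 78.89°
∠(j3.31 + 3.31) = arctan(3.31/3.31) = 45.00°
∠L(j3.31) = 78.89° − 45.00° = 33.89°

|L| = 39.2 dB, ∠L = 33.9°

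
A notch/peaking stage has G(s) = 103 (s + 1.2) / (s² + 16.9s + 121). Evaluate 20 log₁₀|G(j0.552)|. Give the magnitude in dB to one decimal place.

|j0.552 + 1.2| = √(0.552² + 1.2²) = 1.321
|(j0.552)² + 16.9(j0.552) + 121| = |120.7 + j9.3288| = 121.1
|G(j0.552)| = 103 × 1.321 / 121.1 = 1.1239
20 log₁₀(1.1239) = 1.01 dB

1.0 dB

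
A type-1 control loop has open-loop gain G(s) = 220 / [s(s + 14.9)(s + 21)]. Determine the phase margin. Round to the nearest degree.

Gain crossover: |G(jω)| = 1 at ω ≈ 0.702 rad/sec.
∠G(j0.702) = −90° − arctan(0.702/14.9) − arctan(0.702/21) ≈ -94.61°
PM = 180° + (-94.61°) = 85.39°

85°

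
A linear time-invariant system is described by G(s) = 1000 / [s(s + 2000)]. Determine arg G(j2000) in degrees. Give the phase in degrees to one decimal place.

-135.0°

∠(j2000 + 2000) = arctan(2000/2000) = 45.00°
∠(j2000) = 90.00°
∠G(j2000) = − (45.00° + 90.00°) = -135.00°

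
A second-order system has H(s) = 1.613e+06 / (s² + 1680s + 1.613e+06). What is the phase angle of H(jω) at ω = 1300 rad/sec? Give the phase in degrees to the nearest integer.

∠[(j1300)² + 1680(j1300) + 1.613e+06] = ∠[-77000 + j2.184e+06] = 92.02°
∠H(j1300) = −92.02° = -92.02°

-92 deg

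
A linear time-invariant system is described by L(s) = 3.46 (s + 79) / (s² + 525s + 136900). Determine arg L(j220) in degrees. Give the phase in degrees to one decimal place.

17.7°

∠(j220 + 79) = arctan(220/79) = 70.25°
∠[(j220)² + 525(j220) + 136900] = ∠[88500 + j1.155e+05] = 52.54°
∠L(j220) = 70.25° − 52.54° = 17.71°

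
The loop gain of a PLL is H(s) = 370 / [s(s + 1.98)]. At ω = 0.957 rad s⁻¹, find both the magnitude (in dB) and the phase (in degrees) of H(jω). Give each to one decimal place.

|j0.957 + 1.98| = √(0.957² + 1.98²) = 2.199
|j0.957| = 0.957
|H(j0.957)| = 370 / (2.199 × 0.957) = 175.81
20 log₁₀(175.81) = 44.90 dB
∠(j0.957 + 1.98) = arctan(0.957/1.98) = 25.80°
∠(j0.957) = 90.00°
∠H(j0.957) = − (25.80° + 90.00°) = -115.80°

|H| = 44.9 dB, ∠H = -115.8°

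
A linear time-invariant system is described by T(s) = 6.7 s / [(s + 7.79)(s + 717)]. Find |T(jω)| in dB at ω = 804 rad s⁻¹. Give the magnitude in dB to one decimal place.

|j804| = 804
|j804 + 7.79| = √(804² + 7.79²) = 804
|j804 + 717| = √(804² + 717²) = 1077
|T(j804)| = 6.7 × 804 / (804 × 1077) = 0.0062191
20 log₁₀(0.0062191) = -44.13 dB

-44.1 dB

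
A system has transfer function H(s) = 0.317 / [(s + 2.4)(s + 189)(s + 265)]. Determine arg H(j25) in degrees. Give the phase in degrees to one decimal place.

∠(j25 + 2.4) = arctan(25/2.4) = 84.52°
∠(j25 + 189) = arctan(25/189) = 7.54°
∠(j25 + 265) = arctan(25/265) = 5.39°
∠H(j25) = − (84.52° + 7.54° + 5.39°) = -97.44°

-97.4°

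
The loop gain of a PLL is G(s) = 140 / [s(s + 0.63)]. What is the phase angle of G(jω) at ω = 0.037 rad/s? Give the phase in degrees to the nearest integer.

∠(j0.037 + 0.63) = arctan(0.037/0.63) = 3.36°
∠(j0.037) = 90.00°
∠G(j0.037) = − (3.36° + 90.00°) = -93.36°

-93°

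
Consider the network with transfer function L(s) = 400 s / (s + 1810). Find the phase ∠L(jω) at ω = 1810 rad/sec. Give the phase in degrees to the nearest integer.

∠(j1810) = 90.00°
∠(j1810 + 1810) = arctan(1810/1810) = 45.00°
∠L(j1810) = 90.00° − 45.00° = 45.00°

45°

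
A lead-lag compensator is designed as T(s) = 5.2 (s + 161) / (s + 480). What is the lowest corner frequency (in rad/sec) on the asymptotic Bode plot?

161 rad/sec

Break frequencies occur at each pole and zero magnitude: 161 rad/sec, 480 rad/sec.
The lowest is 161 rad/sec.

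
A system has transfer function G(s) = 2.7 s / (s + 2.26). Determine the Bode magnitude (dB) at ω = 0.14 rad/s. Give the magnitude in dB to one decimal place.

-15.5 dB

|j0.14| = 0.14
|j0.14 + 2.26| = √(0.14² + 2.26²) = 2.264
|G(j0.14)| = 2.7 × 0.14 / 2.264 = 0.16694
20 log₁₀(0.16694) = -15.55 dB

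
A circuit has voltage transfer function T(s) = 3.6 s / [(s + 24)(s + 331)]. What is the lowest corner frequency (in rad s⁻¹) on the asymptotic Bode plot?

Break frequencies occur at each pole and zero magnitude: 24 rad s⁻¹, 331 rad s⁻¹.
The lowest is 24 rad s⁻¹.

24 rad s⁻¹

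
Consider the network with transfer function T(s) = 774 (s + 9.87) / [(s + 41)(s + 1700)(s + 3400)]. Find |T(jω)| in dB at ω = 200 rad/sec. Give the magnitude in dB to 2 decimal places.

|j200 + 9.87| = √(200² + 9.87²) = 200.2
|j200 + 41| = √(200² + 41²) = 204.2
|j200 + 1700| = √(200² + 1700²) = 1712
|j200 + 3400| = √(200² + 3400²) = 3406
|T(j200)| = 774 × 200.2 / (204.2 × 1712 × 3406) = 0.00013022
20 log₁₀(0.00013022) = -77.707 dB

-77.71 dB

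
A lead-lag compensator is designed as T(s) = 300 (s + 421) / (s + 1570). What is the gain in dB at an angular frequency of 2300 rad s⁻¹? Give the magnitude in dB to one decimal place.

48.0 dB

|j2300 + 421| = √(2300² + 421²) = 2338
|j2300 + 1570| = √(2300² + 1570²) = 2785
|T(j2300)| = 300 × 2338 / 2785 = 251.89
20 log₁₀(251.89) = 48.02 dB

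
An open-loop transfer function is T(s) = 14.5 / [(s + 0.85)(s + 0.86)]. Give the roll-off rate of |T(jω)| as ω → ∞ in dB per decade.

-40 dB/decade

With 0 zeros and 2 poles, the high-frequency asymptotic slope is 20 × (0 − 2) = -40 dB/decade.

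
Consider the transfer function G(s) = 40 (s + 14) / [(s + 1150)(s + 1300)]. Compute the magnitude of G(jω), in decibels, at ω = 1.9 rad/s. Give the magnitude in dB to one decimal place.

-68.4 dB

|j1.9 + 14| = √(1.9² + 14²) = 14.13
|j1.9 + 1150| = √(1.9² + 1150²) = 1150
|j1.9 + 1300| = √(1.9² + 1300²) = 1300
|G(j1.9)| = 40 × 14.13 / (1150 × 1300) = 0.00037801
20 log₁₀(0.00037801) = -68.45 dB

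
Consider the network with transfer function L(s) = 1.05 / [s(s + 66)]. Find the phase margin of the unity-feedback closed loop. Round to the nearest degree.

90°

Gain crossover: |L(jω)| = 1 at ω ≈ 0.0159 rad s⁻¹.
∠L(j0.0159) = −90° − arctan(0.0159/66) ≈ -90.01°
PM = 180° + (-90.01°) = 89.99°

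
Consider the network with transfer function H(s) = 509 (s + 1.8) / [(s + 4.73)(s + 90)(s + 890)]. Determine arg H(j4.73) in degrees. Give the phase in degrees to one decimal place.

20.9°

∠(j4.73 + 1.8) = arctan(4.73/1.8) = 69.17°
∠(j4.73 + 4.73) = arctan(4.73/4.73) = 45.00°
∠(j4.73 + 90) = arctan(4.73/90) = 3.01°
∠(j4.73 + 890) = arctan(4.73/890) = 0.30°
∠H(j4.73) = 69.17° − (45.00° + 3.01° + 0.30°) = 20.85°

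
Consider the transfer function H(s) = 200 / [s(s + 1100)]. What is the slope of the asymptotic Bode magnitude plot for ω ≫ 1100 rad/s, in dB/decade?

With 0 zeros and 2 poles, the high-frequency asymptotic slope is 20 × (0 − 2) = -40 dB/decade.

-40 dB/decade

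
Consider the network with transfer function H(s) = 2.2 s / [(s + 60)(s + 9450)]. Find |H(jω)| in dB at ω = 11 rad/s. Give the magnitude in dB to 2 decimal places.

-87.54 dB

|j11| = 11
|j11 + 60| = √(11² + 60²) = 61
|j11 + 9450| = √(11² + 9450²) = 9450
|H(j11)| = 2.2 × 11 / (61 × 9450) = 4.1981e-05
20 log₁₀(4.1981e-05) = -87.539 dB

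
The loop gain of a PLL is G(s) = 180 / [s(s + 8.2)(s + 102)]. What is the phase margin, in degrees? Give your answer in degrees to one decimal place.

Gain crossover: |G(jω)| = 1 at ω ≈ 0.215 rad/s.
∠G(j0.215) = −90° − arctan(0.215/8.2) − arctan(0.215/102) ≈ -91.62°
PM = 180° + (-91.62°) = 88.38°

88.4 deg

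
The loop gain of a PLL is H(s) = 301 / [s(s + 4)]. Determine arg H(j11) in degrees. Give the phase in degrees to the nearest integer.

∠(j11 + 4) = arctan(11/4) = 70.02°
∠(j11) = 90.00°
∠H(j11) = − (70.02° + 90.00°) = -160.02°

-160 deg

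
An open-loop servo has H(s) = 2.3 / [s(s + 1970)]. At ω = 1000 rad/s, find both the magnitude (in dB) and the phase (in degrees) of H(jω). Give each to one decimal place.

|H| = -119.7 dB, ∠H = -116.9°

|j1000 + 1970| = √(1000² + 1970²) = 2209
|j1000| = 1000
|H(j1000)| = 2.3 / (2209 × 1000) = 1.0411e-06
20 log₁₀(1.0411e-06) = -119.65 dB
∠(j1000 + 1970) = arctan(1000/1970) = 26.91°
∠(j1000) = 90.00°
∠H(j1000) = − (26.91° + 90.00°) = -116.91°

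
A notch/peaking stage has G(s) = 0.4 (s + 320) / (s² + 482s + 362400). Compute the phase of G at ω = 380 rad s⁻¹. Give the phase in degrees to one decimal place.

9.9°

∠(j380 + 320) = arctan(380/320) = 49.90°
∠[(j380)² + 482(j380) + 362400] = ∠[2.18e+05 + j1.8316e+05] = 40.04°
∠G(j380) = 49.90° − 40.04° = 9.86°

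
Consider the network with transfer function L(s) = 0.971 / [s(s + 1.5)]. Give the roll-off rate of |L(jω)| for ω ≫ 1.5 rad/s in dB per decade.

With 0 zeros and 2 poles, the high-frequency asymptotic slope is 20 × (0 − 2) = -40 dB/decade.

-40 dB/decade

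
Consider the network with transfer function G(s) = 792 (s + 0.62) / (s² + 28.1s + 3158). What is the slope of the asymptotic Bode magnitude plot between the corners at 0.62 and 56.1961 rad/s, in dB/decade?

20 dB/decade

In this band the factors already past their corner are: zero at 0.62; net slope = 20 dB/decade.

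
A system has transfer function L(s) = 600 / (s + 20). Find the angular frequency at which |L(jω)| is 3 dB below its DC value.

For a single-pole low-pass, the −3 dB point is at the pole: ω = 20 rad/s.

20 rad/s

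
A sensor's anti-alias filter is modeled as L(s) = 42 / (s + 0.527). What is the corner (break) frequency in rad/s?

0.527 rad/s

The single real pole at s = −0.527 gives a corner at ω = 0.527 rad/s.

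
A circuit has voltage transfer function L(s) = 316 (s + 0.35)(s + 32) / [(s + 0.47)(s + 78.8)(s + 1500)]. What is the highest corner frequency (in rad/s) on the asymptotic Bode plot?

1500 rad/s

Break frequencies occur at each pole and zero magnitude: 0.35 rad/s, 0.47 rad/s, 32 rad/s, 78.8 rad/s, 1500 rad/s.
The highest is 1500 rad/s.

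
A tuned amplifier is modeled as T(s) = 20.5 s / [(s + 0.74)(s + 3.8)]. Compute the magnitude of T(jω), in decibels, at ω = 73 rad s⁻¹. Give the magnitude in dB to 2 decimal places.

-11.04 dB

|j73| = 73
|j73 + 0.74| = √(73² + 0.74²) = 73
|j73 + 3.8| = √(73² + 3.8²) = 73.1
|T(j73)| = 20.5 × 73 / (73 × 73.1) = 0.28043
20 log₁₀(0.28043) = -11.044 dB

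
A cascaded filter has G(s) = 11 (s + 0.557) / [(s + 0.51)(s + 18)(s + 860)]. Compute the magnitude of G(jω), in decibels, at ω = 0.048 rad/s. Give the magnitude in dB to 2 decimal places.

|j0.048 + 0.557| = √(0.048² + 0.557²) = 0.5591
|j0.048 + 0.51| = √(0.048² + 0.51²) = 0.5123
|j0.048 + 18| = √(0.048² + 18²) = 18
|j0.048 + 860| = √(0.048² + 860²) = 860
|G(j0.048)| = 11 × 0.5591 / (0.5123 × 18 × 860) = 0.00077553
20 log₁₀(0.00077553) = -62.208 dB

-62.21 dB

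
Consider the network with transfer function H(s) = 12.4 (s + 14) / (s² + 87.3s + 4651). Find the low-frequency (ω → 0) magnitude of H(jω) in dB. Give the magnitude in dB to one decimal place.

-28.6 dB

H(0) = 12.4 × 14 / 4651 = 0.037325
20 log₁₀(0.037325) = -28.56 dB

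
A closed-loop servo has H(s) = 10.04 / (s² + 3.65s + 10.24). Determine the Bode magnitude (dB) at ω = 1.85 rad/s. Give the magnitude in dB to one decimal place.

0.4 dB

|(j1.85)² + 3.65(j1.85) + 10.24| = |6.8175 + j6.7525| = 9.596
|H(j1.85)| = 10.04 / 9.596 = 1.0463
20 log₁₀(1.0463) = 0.39 dB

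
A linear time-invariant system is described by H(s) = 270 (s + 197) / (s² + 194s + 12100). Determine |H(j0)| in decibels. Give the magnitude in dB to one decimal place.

H(0) = 270 × 197 / 12100 = 4.3959
20 log₁₀(4.3959) = 12.86 dB

12.9 dB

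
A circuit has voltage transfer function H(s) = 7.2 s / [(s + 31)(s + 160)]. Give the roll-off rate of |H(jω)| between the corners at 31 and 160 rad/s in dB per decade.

In this band the factors already past their corner are: 1 differentiator zero, pole at 31; net slope = 0 dB/decade.

0 dB/decade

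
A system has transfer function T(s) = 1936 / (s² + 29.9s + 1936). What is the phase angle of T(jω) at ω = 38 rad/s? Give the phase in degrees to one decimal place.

∠[(j38)² + 29.9(j38) + 1936] = ∠[492 + j1136.2] = 66.59°
∠T(j38) = −66.59° = -66.59°

-66.6°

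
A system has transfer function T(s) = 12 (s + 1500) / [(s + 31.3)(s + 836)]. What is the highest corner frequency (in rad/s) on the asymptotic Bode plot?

1500 rad/s

Break frequencies occur at each pole and zero magnitude: 31.3 rad/s, 836 rad/s, 1500 rad/s.
The highest is 1500 rad/s.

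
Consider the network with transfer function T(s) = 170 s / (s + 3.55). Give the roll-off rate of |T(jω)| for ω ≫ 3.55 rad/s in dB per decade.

With 1 zero and 1 pole, the high-frequency asymptotic slope is 20 × (1 − 1) = 0 dB/decade.

0 dB/decade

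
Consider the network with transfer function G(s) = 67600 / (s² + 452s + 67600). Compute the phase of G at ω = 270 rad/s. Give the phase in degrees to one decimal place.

∠[(j270)² + 452(j270) + 67600] = ∠[-5300 + j1.2204e+05] = 92.49°
∠G(j270) = −92.49° = -92.49°

-92.5°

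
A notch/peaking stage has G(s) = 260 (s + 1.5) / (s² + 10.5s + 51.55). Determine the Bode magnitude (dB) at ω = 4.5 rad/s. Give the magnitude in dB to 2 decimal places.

|j4.5 + 1.5| = √(4.5² + 1.5²) = 4.743
|(j4.5)² + 10.5(j4.5) + 51.55| = |31.3 + j47.25| = 56.68
|G(j4.5)| = 260 × 4.743 / 56.68 = 21.76
20 log₁₀(21.76) = 26.753 dB

26.75 dB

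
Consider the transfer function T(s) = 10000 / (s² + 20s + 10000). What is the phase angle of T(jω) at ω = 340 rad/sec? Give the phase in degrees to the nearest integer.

∠[(j340)² + 20(j340) + 10000] = ∠[-1.056e+05 + j6800] = 176.32°
∠T(j340) = −176.32° = -176.32°

-176°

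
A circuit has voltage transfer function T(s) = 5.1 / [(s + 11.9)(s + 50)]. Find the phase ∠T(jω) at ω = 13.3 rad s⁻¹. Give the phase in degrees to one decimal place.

-63.1°

∠(j13.3 + 11.9) = arctan(13.3/11.9) = 48.18°
∠(j13.3 + 50) = arctan(13.3/50) = 14.90°
∠T(j13.3) = − (48.18° + 14.90°) = -63.08°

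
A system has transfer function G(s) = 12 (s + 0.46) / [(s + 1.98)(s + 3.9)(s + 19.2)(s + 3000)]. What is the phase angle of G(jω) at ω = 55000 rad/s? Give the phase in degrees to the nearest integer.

∠(j55000 + 0.46) = arctan(55000/0.46) = 90.00°
∠(j55000 + 1.98) = arctan(55000/1.98) = 90.00°
∠(j55000 + 3.9) = arctan(55000/3.9) = 90.00°
∠(j55000 + 19.2) = arctan(55000/19.2) = 89.98°
∠(j55000 + 3000) = arctan(55000/3000) = 86.88°
∠G(j55000) = 90.00° − (90.00° + 90.00° + 89.98° + 86.88°) = -266.85°

-267°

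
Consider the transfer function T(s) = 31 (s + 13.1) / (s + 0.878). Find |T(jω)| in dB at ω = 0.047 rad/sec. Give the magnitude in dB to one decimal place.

53.3 dB

|j0.047 + 13.1| = √(0.047² + 13.1²) = 13.1
|j0.047 + 0.878| = √(0.047² + 0.878²) = 0.8793
|T(j0.047)| = 31 × 13.1 / 0.8793 = 461.87
20 log₁₀(461.87) = 53.29 dB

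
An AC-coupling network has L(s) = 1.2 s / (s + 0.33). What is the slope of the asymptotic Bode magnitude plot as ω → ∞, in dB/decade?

0 dB/decade

With 1 zero and 1 pole, the high-frequency asymptotic slope is 20 × (1 − 1) = 0 dB/decade.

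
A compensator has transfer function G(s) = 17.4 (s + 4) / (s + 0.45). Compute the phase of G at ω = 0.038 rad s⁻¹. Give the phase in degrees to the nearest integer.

∠(j0.038 + 4) = arctan(0.038/4) = 0.54°
∠(j0.038 + 0.45) = arctan(0.038/0.45) = 4.83°
∠G(j0.038) = 0.54° − 4.83° = -4.28°

-4°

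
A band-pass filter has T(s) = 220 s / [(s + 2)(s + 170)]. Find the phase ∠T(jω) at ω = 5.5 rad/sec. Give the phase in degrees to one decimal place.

∠(j5.5) = 90.00°
∠(j5.5 + 2) = arctan(5.5/2) = 70.02°
∠(j5.5 + 170) = arctan(5.5/170) = 1.85°
∠T(j5.5) = 90.00° − (70.02° + 1.85°) = 18.13°

18.1 deg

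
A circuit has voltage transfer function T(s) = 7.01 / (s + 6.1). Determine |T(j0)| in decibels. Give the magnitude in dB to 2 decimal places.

T(0) = 7.01 / 6.1 = 1.1492
20 log₁₀(1.1492) = 1.208 dB

1.21 dB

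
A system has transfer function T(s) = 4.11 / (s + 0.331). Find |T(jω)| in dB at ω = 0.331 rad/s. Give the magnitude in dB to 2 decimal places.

|j0.331 + 0.331| = √(0.331² + 0.331²) = 0.4681
|T(j0.331)| = 4.11 / 0.4681 = 8.7801
20 log₁₀(8.7801) = 18.870 dB

18.87 dB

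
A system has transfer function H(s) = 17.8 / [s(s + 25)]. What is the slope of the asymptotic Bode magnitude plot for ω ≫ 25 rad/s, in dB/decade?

-40 dB/decade

With 0 zeros and 2 poles, the high-frequency asymptotic slope is 20 × (0 − 2) = -40 dB/decade.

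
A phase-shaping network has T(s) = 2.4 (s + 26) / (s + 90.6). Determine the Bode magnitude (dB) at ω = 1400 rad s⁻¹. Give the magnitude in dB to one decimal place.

|j1400 + 26| = √(1400² + 26²) = 1400
|j1400 + 90.6| = √(1400² + 90.6²) = 1403
|T(j1400)| = 2.4 × 1400 / 1403 = 2.3954
20 log₁₀(2.3954) = 7.59 dB

7.6 dB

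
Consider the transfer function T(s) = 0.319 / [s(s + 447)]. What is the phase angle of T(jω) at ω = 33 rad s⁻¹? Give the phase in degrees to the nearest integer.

∠(j33 + 447) = arctan(33/447) = 4.22°
∠(j33) = 90.00°
∠T(j33) = − (4.22° + 90.00°) = -94.22°

-94°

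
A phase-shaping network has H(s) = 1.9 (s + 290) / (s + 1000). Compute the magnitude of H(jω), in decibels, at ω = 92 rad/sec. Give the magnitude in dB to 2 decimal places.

-4.80 dB

|j92 + 290| = √(92² + 290²) = 304.2
|j92 + 1000| = √(92² + 1000²) = 1004
|H(j92)| = 1.9 × 304.2 / 1004 = 0.57563
20 log₁₀(0.57563) = -4.797 dB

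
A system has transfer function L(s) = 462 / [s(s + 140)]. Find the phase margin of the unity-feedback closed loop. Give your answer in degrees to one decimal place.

88.7 deg

Gain crossover: |L(jω)| = 1 at ω ≈ 3.3 rad s⁻¹.
∠L(j3.3) = −90° − arctan(3.3/140) ≈ -91.35°
PM = 180° + (-91.35°) = 88.65°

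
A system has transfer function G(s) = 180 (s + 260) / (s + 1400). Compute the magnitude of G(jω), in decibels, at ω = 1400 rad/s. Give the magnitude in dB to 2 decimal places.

42.24 dB

|j1400 + 260| = √(1400² + 260²) = 1424
|j1400 + 1400| = √(1400² + 1400²) = 1980
|G(j1400)| = 180 × 1424 / 1980 = 129.46
20 log₁₀(129.46) = 42.242 dB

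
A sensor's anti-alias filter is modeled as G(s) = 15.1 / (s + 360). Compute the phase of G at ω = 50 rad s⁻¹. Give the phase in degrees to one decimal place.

-7.9°

∠(j50 + 360) = arctan(50/360) = 7.91°
∠G(j50) = −7.91° = -7.91°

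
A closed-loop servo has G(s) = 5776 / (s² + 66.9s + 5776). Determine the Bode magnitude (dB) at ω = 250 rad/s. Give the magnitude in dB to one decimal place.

-20.2 dB

|(j250)² + 66.9(j250) + 5776| = |-56724 + j16725| = 5.914e+04
|G(j250)| = 5776 / 5.914e+04 = 0.097669
20 log₁₀(0.097669) = -20.20 dB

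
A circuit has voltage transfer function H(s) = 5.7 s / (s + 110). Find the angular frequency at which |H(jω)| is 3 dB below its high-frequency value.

For a single-pole high-pass, the −3 dB point is at the pole: ω = 110 rad/s.

110 rad/s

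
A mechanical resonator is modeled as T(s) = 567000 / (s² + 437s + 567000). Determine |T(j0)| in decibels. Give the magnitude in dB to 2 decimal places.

T(0) = 567000 / 567000 = 1
20 log₁₀(1) = 0.000 dB

0.00 dB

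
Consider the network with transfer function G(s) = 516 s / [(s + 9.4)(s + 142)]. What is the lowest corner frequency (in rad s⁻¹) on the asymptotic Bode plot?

9.4 rad s⁻¹

Break frequencies occur at each pole and zero magnitude: 9.4 rad s⁻¹, 142 rad s⁻¹.
The lowest is 9.4 rad s⁻¹.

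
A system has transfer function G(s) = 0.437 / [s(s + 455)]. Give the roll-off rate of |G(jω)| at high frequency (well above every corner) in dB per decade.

-40 dB/decade

With 0 zeros and 2 poles, the high-frequency asymptotic slope is 20 × (0 − 2) = -40 dB/decade.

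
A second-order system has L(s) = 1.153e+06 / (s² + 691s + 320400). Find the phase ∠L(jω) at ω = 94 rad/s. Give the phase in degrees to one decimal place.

-11.8°

∠[(j94)² + 691(j94) + 320400] = ∠[3.1156e+05 + j64954] = 11.78°
∠L(j94) = −11.78° = -11.78°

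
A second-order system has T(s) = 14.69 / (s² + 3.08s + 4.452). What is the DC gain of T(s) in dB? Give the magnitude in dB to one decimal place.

10.4 dB

T(0) = 14.69 / 4.452 = 3.2996
20 log₁₀(3.2996) = 10.37 dB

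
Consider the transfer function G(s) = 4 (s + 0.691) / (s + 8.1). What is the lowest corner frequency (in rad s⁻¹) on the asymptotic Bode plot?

Break frequencies occur at each pole and zero magnitude: 0.691 rad s⁻¹, 8.1 rad s⁻¹.
The lowest is 0.691 rad s⁻¹.

0.691 rad s⁻¹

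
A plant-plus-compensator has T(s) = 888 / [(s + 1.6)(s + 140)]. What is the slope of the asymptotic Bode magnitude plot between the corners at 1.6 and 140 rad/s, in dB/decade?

-20 dB/decade

In this band the factors already past their corner are: pole at 1.6; net slope = -20 dB/decade.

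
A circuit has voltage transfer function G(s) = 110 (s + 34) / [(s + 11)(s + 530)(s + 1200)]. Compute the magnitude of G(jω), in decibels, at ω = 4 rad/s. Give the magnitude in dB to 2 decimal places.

-65.92 dB

|j4 + 34| = √(4² + 34²) = 34.23
|j4 + 11| = √(4² + 11²) = 11.7
|j4 + 530| = √(4² + 530²) = 530
|j4 + 1200| = √(4² + 1200²) = 1200
|G(j4)| = 110 × 34.23 / (11.7 × 530 × 1200) = 0.00050585
20 log₁₀(0.00050585) = -65.920 dB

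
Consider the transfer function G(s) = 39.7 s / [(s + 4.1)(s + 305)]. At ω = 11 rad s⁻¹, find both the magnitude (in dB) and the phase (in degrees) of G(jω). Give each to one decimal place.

|j11| = 11
|j11 + 4.1| = √(11² + 4.1²) = 11.74
|j11 + 305| = √(11² + 305²) = 305.2
|G(j11)| = 39.7 × 11 / (11.74 × 305.2) = 0.12189
20 log₁₀(0.12189) = -18.28 dB
∠(j11) = 90.00°
∠(j11 + 4.1) = arctan(11/4.1) = 69.56°
∠(j11 + 305) = arctan(11/305) = 2.07°
∠G(j11) = 90.00° − (69.56° + 2.07°) = 18.38°

|G| = -18.3 dB, ∠G = 18.4°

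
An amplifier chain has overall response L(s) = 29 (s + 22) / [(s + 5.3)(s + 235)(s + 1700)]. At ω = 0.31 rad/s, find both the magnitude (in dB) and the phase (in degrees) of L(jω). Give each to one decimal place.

|j0.31 + 22| = √(0.31² + 22²) = 22
|j0.31 + 5.3| = √(0.31² + 5.3²) = 5.309
|j0.31 + 235| = √(0.31² + 235²) = 235
|j0.31 + 1700| = √(0.31² + 1700²) = 1700
|L(j0.31)| = 29 × 22 / (5.309 × 235 × 1700) = 0.00030084
20 log₁₀(0.00030084) = -70.43 dB
∠(j0.31 + 22) = arctan(0.31/22) = 0.81°
∠(j0.31 + 5.3) = arctan(0.31/5.3) = 3.35°
∠(j0.31 + 235) = arctan(0.31/235) = 0.08°
∠(j0.31 + 1700) = arctan(0.31/1700) = 0.01°
∠L(j0.31) = 0.81° − (3.35° + 0.08° + 0.01°) = -2.63°

|L| = -70.4 dB, ∠L = -2.6 deg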